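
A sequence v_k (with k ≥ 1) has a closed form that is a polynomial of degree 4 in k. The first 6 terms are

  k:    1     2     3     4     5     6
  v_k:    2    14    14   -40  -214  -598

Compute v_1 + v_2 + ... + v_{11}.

1st diffs: 12, 0, -54, -174, -384.
2nd diffs: -12, -54, -120, -210.
3rd diffs: -42, -66, -90.
4th diffs: -24, -24 (constant).
So v_k = -k^4 + 3k^3 + k^2 + 3k - 4.
Continuing: …, -1306, -2476, -4270, -6874, …, v_{11} = -10498.
Summing k = 1..11 (11 terms) gives -26246.

-26246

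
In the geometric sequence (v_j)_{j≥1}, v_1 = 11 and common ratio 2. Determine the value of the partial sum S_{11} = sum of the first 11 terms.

v_j = 11·2^(j-1).
S = 11·(2^11 - 1)/(2 - 1) = 11·(2048 - 1)/(1) = 22517.

22517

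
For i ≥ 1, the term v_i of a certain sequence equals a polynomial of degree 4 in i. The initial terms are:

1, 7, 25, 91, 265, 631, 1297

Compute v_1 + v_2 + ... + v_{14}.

1st diffs: 6, 18, 66, 174, 366, 666.
2nd diffs: 12, 48, 108, 192, 300.
3rd diffs: 36, 60, 84, 108.
4th diffs: 24, 24, 24 (constant).
Newton forward-difference form: v_i = 1 + 6·C(i-1,1) + 12·C(i-1,2) + 36·C(i-1,3) + 24·C(i-1,4).
Continuing: …, 2395, 4081, 6535, 9961, …, v_{14} = 28471.
Summing i = 1..14 (14 terms) gives 89012.

89012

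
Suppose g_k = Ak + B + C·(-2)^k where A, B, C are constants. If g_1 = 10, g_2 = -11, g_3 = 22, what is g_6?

-203

The three given values yield: A + B - 2C = 10; 2A + B + 4C = -11; 3A + B - 8C = 22.
Subtracting the first from the second: A + 6C = -21.
Subtracting the second from the third: A - 12C = 33.
Solving: C = -3, A = -3, then B = 7.
Hence g_6 = -3·6 + 7 + (-3)·64 = -203.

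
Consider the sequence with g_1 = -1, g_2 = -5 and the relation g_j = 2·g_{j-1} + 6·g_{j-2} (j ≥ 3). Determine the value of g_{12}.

Applying the relation repeatedly:
g_3 = -16  g_4 = -62  g_5 = -220  g_6 = -812  g_7 = -2944  g_8 = -10760  g_9 = -39184  g_{10} = -142928  g_{11} = -520960  g_{12} = -1899488.

-1899488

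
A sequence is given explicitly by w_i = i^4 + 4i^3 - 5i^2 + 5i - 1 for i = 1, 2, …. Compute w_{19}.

w_{19} = 1·19^4 + 4·19^3 - 5·19^2 + 5·19 - 1 = 156046.

156046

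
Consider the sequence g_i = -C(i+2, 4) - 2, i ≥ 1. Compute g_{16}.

-3062

C(18, 4) = 3060, so g_{16} = -3062.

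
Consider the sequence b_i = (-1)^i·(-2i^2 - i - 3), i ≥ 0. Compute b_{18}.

(-1)^18 = 1; -2i^2 - i - 3 at i=18 is -669; so b_{18} = -669.

-669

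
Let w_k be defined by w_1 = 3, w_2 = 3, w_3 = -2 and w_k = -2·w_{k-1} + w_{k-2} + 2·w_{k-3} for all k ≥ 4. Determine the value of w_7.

w_4 = 13;  w_5 = -22;  w_6 = 53;  w_7 = -102.

-102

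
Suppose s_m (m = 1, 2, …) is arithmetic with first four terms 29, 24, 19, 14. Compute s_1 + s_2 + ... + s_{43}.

-3268

Common difference d = -5.
s_m = 29 + (m - 1)·(-5).
s_{43} = -181; S = 43·(29 + (-181))/2 = -3268.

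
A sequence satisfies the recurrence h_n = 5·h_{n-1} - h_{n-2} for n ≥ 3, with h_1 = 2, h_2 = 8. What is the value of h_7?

Compute successive terms:
h_3 = 38; h_4 = 182; h_5 = 872; h_6 = 4178; h_7 = 20018.

20018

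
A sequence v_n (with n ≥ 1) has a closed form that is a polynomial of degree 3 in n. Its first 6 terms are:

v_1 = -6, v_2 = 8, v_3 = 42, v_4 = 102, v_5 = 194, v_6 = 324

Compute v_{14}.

1st diffs: 14, 34, 60, 92, 130.
2nd diffs: 20, 26, 32, 38.
3rd diffs: 6, 6, 6 (constant).
So v_n = n^3 + 4n^2 - 5n - 6.
Evaluating at n = 14 gives v_{14} = 3452.

3452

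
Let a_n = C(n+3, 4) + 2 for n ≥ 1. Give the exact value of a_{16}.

3878

C(19, 4) = 3876, so a_{16} = 3878.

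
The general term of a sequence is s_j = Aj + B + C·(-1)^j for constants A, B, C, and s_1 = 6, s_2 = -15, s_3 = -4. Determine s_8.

-45

The three given values yield: A + B - C = 6; 2A + B + C = -15; 3A + B - C = -4.
Subtracting the first from the second: A + 2C = -21.
Subtracting the second from the third: A - 2C = 11.
Solving: C = -8, A = -5, then B = 3.
Therefore s_8 = -40 + 3 + (-8)·1 = -45.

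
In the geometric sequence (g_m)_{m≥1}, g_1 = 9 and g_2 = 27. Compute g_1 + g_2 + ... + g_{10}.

265716

Common ratio r = 3.
g_m = 9·3^(m-1).
S = 9·(3^10 - 1)/(3 - 1) = 9·(59049 - 1)/(2) = 265716.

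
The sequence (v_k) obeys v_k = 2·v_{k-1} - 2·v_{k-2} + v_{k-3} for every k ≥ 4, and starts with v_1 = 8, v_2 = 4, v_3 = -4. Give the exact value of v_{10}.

-8

Compute successive terms:
v_4 = -8, v_5 = -4, v_6 = 4, v_7 = 8, v_8 = 4, v_9 = -4, v_{10} = -8.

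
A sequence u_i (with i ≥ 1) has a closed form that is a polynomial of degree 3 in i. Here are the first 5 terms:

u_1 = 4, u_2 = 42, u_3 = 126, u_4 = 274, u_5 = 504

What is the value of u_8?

1st diffs: 38, 84, 148, 230.
2nd diffs: 46, 64, 82.
3rd diffs: 18, 18 (constant).
Newton forward-difference form: u_i = 4 + 38·C(i-1,1) + 46·C(i-1,2) + 18·C(i-1,3).
At i = 8: i-1 = 7, so u_8 = 4 + 266 + 966 + 630 = 1866.

1866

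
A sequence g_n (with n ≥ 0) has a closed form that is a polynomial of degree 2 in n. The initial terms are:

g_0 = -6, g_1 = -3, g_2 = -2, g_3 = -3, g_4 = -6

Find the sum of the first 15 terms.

-685

1st diffs: 3, 1, -1, -3.
2nd diffs: -2, -2, -2 (constant).
So g_n = -n^2 + 4n - 6.
Continuing: …, -11, -18, -27, -38, …, g_{14} = -146.
Summing n = 0..14 (15 terms) gives -685.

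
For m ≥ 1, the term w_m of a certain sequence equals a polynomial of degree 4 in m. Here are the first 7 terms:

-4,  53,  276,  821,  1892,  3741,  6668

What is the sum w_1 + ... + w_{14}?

1st diffs: 57, 223, 545, 1071, 1849, 2927.
2nd diffs: 166, 322, 526, 778, 1078.
3rd diffs: 156, 204, 252, 300.
4th diffs: 48, 48, 48 (constant).
Newton forward-difference form: w_m = -4 + 57·C(m-1,1) + 166·C(m-1,2) + 156·C(m-1,3) + 48·C(m-1,4).
Continuing: …, 11021, 17196, 25637, 36836, …, w_{14} = 92621.
Summing m = 1..14 (14 terms) gives 317807.

317807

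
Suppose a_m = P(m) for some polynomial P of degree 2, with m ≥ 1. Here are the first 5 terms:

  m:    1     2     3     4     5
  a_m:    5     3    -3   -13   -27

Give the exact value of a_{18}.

-573

1st diffs: -2, -6, -10, -14.
2nd diffs: -4, -4, -4 (constant).
Newton forward-difference form: a_m = 5 + (-2)·C(m-1,1) + (-4)·C(m-1,2).
At m = 18: m-1 = 17, so a_{18} = 5 - 34 - 544 = -573.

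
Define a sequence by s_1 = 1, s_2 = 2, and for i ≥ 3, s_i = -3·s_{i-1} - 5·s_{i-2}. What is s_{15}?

176389

s_3 = -11, s_4 = 23, s_5 = -14, …, s_{12} = 10223, s_{13} = 5761, s_{14} = -68398, s_{15} = 176389.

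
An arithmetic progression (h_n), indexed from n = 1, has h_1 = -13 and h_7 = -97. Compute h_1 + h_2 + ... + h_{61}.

-26413

Common difference d = (-97 - (-13)) / (7 - 1) = -14.
h_n = -13 + (n - 1)·(-14).
h_{61} = -853; S = 61·(-13 + (-853))/2 = -26413.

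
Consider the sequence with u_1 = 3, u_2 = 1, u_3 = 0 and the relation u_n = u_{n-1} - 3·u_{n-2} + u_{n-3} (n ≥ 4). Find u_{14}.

Compute successive terms:
u_4 = 0;  u_5 = 1;  u_6 = 1;  …;  u_{11} = 0;  u_{12} = -36;  u_{13} = -23;  u_{14} = 85.

85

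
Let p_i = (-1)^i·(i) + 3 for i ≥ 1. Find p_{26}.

29

(-1)^26 = 1; i at i=26 is 26; so p_{26} = 29.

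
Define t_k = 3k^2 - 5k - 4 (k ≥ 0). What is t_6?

74

t_6 = 3·6^2 - 5·6 - 4 = 74.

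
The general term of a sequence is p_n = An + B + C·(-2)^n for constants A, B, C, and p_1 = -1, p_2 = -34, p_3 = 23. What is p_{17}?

Write the equations: A + B - 2C = -1; 2A + B + 4C = -34; 3A + B - 8C = 23.
Subtracting the first from the second: A + 6C = -33.
Subtracting the second from the third: A - 12C = 57.
Solving: C = -5, A = -3, then B = -8.
Hence p_{17} = -3·17 + (-8) + (-5)·(-131072) = 655301.

655301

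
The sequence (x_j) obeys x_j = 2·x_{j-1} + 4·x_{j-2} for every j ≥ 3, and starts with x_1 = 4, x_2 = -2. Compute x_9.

Compute successive terms:
x_3 = 12; x_4 = 16; x_5 = 80; x_6 = 224; x_7 = 768; x_8 = 2432; x_9 = 7936.

7936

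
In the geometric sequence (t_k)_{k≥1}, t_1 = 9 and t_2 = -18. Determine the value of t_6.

Common ratio r = -2.
t_k = 9·(-2)^(k-1).
t_6 = 9·(-2)^5 = -288.

-288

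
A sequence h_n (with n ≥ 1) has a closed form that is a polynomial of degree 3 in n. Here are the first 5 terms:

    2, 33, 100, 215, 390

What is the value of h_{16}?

9707

1st diffs: 31, 67, 115, 175.
2nd diffs: 36, 48, 60.
3rd diffs: 12, 12 (constant).
Newton forward-difference form: h_n = 2 + 31·C(n-1,1) + 36·C(n-1,2) + 12·C(n-1,3).
At n = 16: n-1 = 15, so h_{16} = 2 + 465 + 3780 + 5460 = 9707.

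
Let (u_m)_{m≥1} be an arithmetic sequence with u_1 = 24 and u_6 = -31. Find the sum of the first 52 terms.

-13338

Common difference d = (-31 - 24) / (6 - 1) = -11.
u_m = 24 + (m - 1)·(-11).
u_{52} = -537; S = 52·(24 + (-537))/2 = -13338.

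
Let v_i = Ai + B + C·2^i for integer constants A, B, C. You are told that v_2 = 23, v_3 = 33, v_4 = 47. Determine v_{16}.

65639

Plug in i = 2, 3, 4: 2A + B + 4C = 23; 3A + B + 8C = 33; 4A + B + 16C = 47.
Subtracting the first from the second: A + 4C = 10.
Subtracting the second from the third: A + 8C = 14.
Solving: C = 1, A = 6, then B = 7.
Hence v_{16} = 6·16 + 7 + 1·65536 = 65639.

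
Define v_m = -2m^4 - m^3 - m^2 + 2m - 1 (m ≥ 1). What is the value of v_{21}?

v_{21} = -2·21^4 - 1·21^3 - 1·21^2 + 2·21 - 1 = -398623.

-398623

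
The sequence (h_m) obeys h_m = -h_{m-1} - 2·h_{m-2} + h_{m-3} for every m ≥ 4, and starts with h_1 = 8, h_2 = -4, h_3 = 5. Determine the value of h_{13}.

Iterate the recurrence:
h_4 = 11;  h_5 = -25;  h_6 = 8;  h_7 = 53;  h_8 = -94;  h_9 = -4;  h_{10} = 245;  h_{11} = -331;  h_{12} = -163;  h_{13} = 1070.

1070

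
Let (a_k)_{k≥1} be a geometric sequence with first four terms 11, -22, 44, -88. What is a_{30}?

-5905580032

Common ratio r = -2.
a_k = 11·(-2)^(k-1).
a_{30} = 11·(-2)^29 = -5905580032.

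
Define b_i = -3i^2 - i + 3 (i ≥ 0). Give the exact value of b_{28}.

-2377

b_{28} = -3·28^2 - 1·28 + 3 = -2377.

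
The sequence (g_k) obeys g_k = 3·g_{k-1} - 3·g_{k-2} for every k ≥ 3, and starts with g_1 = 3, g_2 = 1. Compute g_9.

Compute successive terms:
g_3 = -6, g_4 = -21, g_5 = -45, g_6 = -72, g_7 = -81, g_8 = -27, g_9 = 162.

162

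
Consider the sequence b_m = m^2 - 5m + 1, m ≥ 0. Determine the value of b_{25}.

b_{25} = 1·25^2 - 5·25 + 1 = 501.

501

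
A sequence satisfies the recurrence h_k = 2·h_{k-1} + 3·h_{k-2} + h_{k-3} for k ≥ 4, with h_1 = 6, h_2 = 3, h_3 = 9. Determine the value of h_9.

Step forward from the initial values:
h_4 = 33; h_5 = 96; h_6 = 300; h_7 = 921; h_8 = 2838; h_9 = 8739.

8739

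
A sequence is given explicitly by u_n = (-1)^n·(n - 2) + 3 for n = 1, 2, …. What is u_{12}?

13

(-1)^12 = 1; n - 2 at n=12 is 10; so u_{12} = 13.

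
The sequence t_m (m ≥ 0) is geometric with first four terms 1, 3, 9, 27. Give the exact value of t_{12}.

Common ratio r = 3.
t_m = 1·3^(m-0).
t_{12} = 1·3^12 = 531441.

531441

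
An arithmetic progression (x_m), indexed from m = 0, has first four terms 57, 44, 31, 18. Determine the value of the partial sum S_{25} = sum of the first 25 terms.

Common difference d = -13.
x_m = 57 + (m - 0)·(-13).
x_{24} = -255; S = 25·(57 + (-255))/2 = -2475.

-2475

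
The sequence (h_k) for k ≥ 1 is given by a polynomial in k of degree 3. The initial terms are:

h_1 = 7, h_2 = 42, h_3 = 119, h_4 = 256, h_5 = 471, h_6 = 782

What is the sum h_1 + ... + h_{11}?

1st diffs: 35, 77, 137, 215, 311.
2nd diffs: 42, 60, 78, 96.
3rd diffs: 18, 18, 18 (constant).
So h_k = 3k^3 + 3k^2 + 5k - 4.
Continuing: …, 1207, 1764, 2471, 3346, …, h_{11} = 4407.
Summing k = 1..11 (11 terms) gives 14872.

14872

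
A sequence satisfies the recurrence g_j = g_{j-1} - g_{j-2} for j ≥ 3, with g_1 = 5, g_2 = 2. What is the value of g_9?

Iterate the recurrence:
g_3 = -3  g_4 = -5  g_5 = -2  g_6 = 3  g_7 = 5  g_8 = 2  g_9 = -3.

-3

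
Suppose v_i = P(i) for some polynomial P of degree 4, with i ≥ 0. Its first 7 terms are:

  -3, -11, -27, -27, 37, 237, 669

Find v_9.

1st diffs: -8, -16, 0, 64, 200, 432.
2nd diffs: -8, 16, 64, 136, 232.
3rd diffs: 24, 48, 72, 96.
4th diffs: 24, 24, 24 (constant).
So v_i = i^4 - 2i^3 - 5i^2 - 2i - 3.
Evaluating at i = 9 gives v_9 = 4677.

4677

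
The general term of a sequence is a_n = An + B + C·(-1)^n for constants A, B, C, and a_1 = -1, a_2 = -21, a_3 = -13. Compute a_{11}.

At n = 1, 2, 3: A + B - C = -1; 2A + B + C = -21; 3A + B - C = -13.
Subtracting the first from the second: A + 2C = -20.
Subtracting the second from the third: A - 2C = 8.
Solving: C = -7, A = -6, then B = -2.
Hence a_{11} = -6·11 + (-2) + (-7)·(-1) = -61.

-61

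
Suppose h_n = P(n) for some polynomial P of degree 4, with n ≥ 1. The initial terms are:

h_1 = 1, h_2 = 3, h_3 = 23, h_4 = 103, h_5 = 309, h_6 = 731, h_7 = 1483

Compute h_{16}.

1st diffs: 2, 20, 80, 206, 422, 752.
2nd diffs: 18, 60, 126, 216, 330.
3rd diffs: 42, 66, 90, 114.
4th diffs: 24, 24, 24 (constant).
Newton forward-difference form: h_n = 1 + 2·C(n-1,1) + 18·C(n-1,2) + 42·C(n-1,3) + 24·C(n-1,4).
At n = 16: n-1 = 15, so h_{16} = 1 + 30 + 1890 + 19110 + 32760 = 53791.

53791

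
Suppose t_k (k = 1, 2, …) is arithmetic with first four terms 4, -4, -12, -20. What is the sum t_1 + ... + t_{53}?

Common difference d = -8.
t_k = 4 + (k - 1)·(-8).
t_{53} = -412; S = 53·(4 + (-412))/2 = -10812.

-10812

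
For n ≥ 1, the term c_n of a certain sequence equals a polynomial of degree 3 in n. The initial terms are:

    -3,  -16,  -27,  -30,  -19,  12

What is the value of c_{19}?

1st diffs: -13, -11, -3, 11, 31.
2nd diffs: 2, 8, 14, 20.
3rd diffs: 6, 6, 6 (constant).
Newton forward-difference form: c_n = -3 + (-13)·C(n-1,1) + 2·C(n-1,2) + 6·C(n-1,3).
At n = 19: n-1 = 18, so c_{19} = -3 - 234 + 306 + 4896 = 4965.

4965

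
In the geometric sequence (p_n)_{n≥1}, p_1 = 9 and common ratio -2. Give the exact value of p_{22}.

p_n = 9·(-2)^(n-1).
p_{22} = 9·(-2)^21 = -18874368.

-18874368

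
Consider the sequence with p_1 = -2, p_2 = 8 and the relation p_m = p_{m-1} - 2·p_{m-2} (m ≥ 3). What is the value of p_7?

Compute successive terms:
p_3 = 12;  p_4 = -4;  p_5 = -28;  p_6 = -20;  p_7 = 36.

36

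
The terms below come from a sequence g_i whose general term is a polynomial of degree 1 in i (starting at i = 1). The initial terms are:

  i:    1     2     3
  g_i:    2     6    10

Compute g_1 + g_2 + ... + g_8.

1st diffs: 4, 4 (constant).
So g_i = 4i - 2.
Continuing: …, 14, 18, 22, 26, …, g_8 = 30.
Summing i = 1..8 (8 terms) gives 128.

128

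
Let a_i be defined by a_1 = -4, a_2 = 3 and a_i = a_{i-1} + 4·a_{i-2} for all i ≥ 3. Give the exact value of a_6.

-57

Applying the relation repeatedly:
a_3 = -13;  a_4 = -1;  a_5 = -53;  a_6 = -57.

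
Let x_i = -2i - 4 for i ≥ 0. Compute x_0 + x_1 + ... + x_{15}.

Over i = 0..15: Σi = 120.
Total = (-2)·120 + (-4)·16 = -304.

-304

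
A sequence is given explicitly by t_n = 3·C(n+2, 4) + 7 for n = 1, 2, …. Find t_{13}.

4102

C(15, 4) = 1365, so t_{13} = 4102.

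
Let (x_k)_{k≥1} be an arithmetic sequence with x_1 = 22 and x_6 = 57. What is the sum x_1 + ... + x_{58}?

12847

Common difference d = (57 - 22) / (6 - 1) = 7.
x_k = 22 + (k - 1)·7.
x_{58} = 421; S = 58·(22 + 421)/2 = 12847.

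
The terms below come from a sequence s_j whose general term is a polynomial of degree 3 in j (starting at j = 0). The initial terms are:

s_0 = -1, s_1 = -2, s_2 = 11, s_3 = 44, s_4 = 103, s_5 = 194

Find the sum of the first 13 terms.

1st diffs: -1, 13, 33, 59, 91.
2nd diffs: 14, 20, 26, 32.
3rd diffs: 6, 6, 6 (constant).
Newton forward-difference form: s_j = -1 + (-1)·C(j,1) + 14·C(j,2) + 6·C(j,3).
Continuing: …, 323, 496, 719, 998, …, s_{12} = 2231.
Summing j = 0..12 (13 terms) gives 8203.

8203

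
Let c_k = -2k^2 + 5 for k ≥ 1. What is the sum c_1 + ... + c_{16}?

-2912

Over k = 1..16: Σk = 136, Σk² = 1496.
Total = (-2)·1496 + (5)·16 = -2912.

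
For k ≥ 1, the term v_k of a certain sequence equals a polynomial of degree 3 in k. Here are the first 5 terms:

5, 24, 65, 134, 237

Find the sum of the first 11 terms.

1st diffs: 19, 41, 69, 103.
2nd diffs: 22, 28, 34.
3rd diffs: 6, 6 (constant).
Newton forward-difference form: v_k = 5 + 19·C(k-1,1) + 22·C(k-1,2) + 6·C(k-1,3).
Continuing: …, 380, 569, 810, 1109, …, v_{11} = 1905.
Summing k = 1..11 (11 terms) gives 6710.

6710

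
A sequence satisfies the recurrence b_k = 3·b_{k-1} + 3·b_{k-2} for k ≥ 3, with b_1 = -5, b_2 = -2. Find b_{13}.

-11463525

Iterate the recurrence:
b_3 = -21; b_4 = -69; b_5 = -270; …; b_{10} = -210357; b_{11} = -797526; b_{12} = -3023649; b_{13} = -11463525.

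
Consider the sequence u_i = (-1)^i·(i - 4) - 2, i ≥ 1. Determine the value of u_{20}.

(-1)^20 = 1; i - 4 at i=20 is 16; so u_{20} = 14.

14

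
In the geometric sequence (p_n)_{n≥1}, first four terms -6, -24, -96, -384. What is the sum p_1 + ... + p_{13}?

-134217726

Common ratio r = 4.
p_n = (-6)·4^(n-1).
S = (-6)·(4^13 - 1)/(4 - 1) = (-6)·(67108864 - 1)/(3) = -134217726.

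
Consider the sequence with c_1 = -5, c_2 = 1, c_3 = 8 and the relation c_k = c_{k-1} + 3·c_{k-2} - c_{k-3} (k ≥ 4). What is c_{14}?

Step forward from the initial values:
c_4 = 16; c_5 = 39; c_6 = 79; …; c_{11} = 3932; c_{12} = 8472; c_{13} = 18475; c_{14} = 39959.

39959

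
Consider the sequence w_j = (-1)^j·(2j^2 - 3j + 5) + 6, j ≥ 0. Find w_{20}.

(-1)^20 = 1; 2j^2 - 3j + 5 at j=20 is 745; so w_{20} = 751.

751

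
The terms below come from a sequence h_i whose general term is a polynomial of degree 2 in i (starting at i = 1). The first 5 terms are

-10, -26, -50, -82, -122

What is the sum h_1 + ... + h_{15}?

1st diffs: -16, -24, -32, -40.
2nd diffs: -8, -8, -8 (constant).
Newton forward-difference form: h_i = -10 + (-16)·C(i-1,1) + (-8)·C(i-1,2).
Continuing: …, -170, -226, -290, -362, …, h_{15} = -962.
Summing i = 1..15 (15 terms) gives -5470.

-5470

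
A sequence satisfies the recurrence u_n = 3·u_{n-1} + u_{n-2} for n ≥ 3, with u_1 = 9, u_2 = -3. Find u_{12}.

-38910

Iterate the recurrence:
u_3 = 0, u_4 = -3, u_5 = -9, u_6 = -30, u_7 = -99, u_8 = -327, u_9 = -1080, u_{10} = -3567, u_{11} = -11781, u_{12} = -38910.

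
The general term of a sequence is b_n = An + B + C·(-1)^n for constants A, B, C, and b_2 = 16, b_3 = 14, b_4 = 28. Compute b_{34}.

The three given values yield: 2A + B + C = 16; 3A + B - C = 14; 4A + B + C = 28.
Subtracting the first from the second: A - 2C = -2.
Subtracting the second from the third: A + 2C = 14.
Solving: C = 4, A = 6, then B = 0.
Hence b_{34} = 6·34 + 0 + 4·1 = 208.

208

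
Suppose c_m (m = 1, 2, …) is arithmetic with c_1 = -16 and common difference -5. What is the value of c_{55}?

c_m = -16 + (m - 1)·(-5).
c_{55} = -16 + 54·(-5) = -286.

-286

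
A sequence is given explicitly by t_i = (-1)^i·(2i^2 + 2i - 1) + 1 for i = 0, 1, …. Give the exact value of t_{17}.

-610

(-1)^17 = -1; 2i^2 + 2i - 1 at i=17 is 611; so t_{17} = -610.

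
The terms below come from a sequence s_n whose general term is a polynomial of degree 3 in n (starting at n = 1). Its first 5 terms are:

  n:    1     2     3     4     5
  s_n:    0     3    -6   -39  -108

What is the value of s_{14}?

-4329

1st diffs: 3, -9, -33, -69.
2nd diffs: -12, -24, -36.
3rd diffs: -12, -12 (constant).
Newton forward-difference form: s_n = 3·C(n-1,1) + (-12)·C(n-1,2) + (-12)·C(n-1,3).
At n = 14: n-1 = 13, so s_{14} = 39 - 936 - 3432 = -4329.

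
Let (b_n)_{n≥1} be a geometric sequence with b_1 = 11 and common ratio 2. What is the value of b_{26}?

369098752

b_n = 11·2^(n-1).
b_{26} = 11·2^25 = 369098752.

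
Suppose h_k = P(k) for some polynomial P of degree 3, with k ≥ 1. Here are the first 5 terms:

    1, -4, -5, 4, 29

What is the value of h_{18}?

1st diffs: -5, -1, 9, 25.
2nd diffs: 4, 10, 16.
3rd diffs: 6, 6 (constant).
Newton forward-difference form: h_k = 1 + (-5)·C(k-1,1) + 4·C(k-1,2) + 6·C(k-1,3).
At k = 18: k-1 = 17, so h_{18} = 1 - 85 + 544 + 4080 = 4540.

4540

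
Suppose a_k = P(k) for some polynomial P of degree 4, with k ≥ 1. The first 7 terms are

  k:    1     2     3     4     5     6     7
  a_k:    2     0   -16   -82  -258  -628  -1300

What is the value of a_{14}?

1st diffs: -2, -16, -66, -176, -370, -672.
2nd diffs: -14, -50, -110, -194, -302.
3rd diffs: -36, -60, -84, -108.
4th diffs: -24, -24, -24 (constant).
So a_k = -k^4 + 4k^3 - 6k^2 + 3k + 2.
Evaluating at k = 14 gives a_{14} = -28572.

-28572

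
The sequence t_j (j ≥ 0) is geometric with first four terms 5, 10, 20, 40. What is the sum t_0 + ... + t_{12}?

40955

Common ratio r = 2.
t_j = 5·2^(j-0).
S = 5·(2^13 - 1)/(2 - 1) = 5·(8192 - 1)/(1) = 40955.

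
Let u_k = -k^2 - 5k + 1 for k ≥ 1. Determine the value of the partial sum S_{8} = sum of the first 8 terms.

Over k = 1..8: Σk = 36, Σk² = 204.
Total = (-1)·204 + (-5)·36 + (1)·8 = -376.

-376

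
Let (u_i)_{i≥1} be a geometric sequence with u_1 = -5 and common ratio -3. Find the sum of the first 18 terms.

u_i = (-5)·(-3)^(i-1).
S = (-5)·((-3)^18 - 1)/(-3 - 1) = (-5)·(387420489 - 1)/(-4) = 484275610.

484275610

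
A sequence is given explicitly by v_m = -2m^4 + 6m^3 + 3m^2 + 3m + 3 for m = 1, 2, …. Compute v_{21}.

-332007

v_{21} = -2·21^4 + 6·21^3 + 3·21^2 + 3·21 + 3 = -332007.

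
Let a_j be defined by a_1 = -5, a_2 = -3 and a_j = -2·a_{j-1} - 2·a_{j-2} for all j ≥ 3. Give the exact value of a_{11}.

Iterate the recurrence:
a_3 = 16; a_4 = -26; a_5 = 20; a_6 = 12; a_7 = -64; a_8 = 104; a_9 = -80; a_{10} = -48; a_{11} = 256.

256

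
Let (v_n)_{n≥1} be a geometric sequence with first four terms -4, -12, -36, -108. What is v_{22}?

-41841412812

Common ratio r = 3.
v_n = (-4)·3^(n-1).
v_{22} = (-4)·3^21 = -41841412812.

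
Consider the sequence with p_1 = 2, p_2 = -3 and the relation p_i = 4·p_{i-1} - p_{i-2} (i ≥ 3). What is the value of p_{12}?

Step forward from the initial values:
p_3 = -14, p_4 = -53, p_5 = -198, p_6 = -739, p_7 = -2758, p_8 = -10293, p_9 = -38414, p_{10} = -143363, p_{11} = -535038, p_{12} = -1996789.

-1996789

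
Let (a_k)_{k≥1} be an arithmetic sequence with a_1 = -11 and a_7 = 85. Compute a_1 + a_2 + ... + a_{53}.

21465

Common difference d = (85 - (-11)) / (7 - 1) = 16.
a_k = -11 + (k - 1)·16.
a_{53} = 821; S = 53·(-11 + 821)/2 = 21465.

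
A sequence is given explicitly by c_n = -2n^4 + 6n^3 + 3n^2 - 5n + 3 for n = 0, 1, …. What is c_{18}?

c_{18} = -2·18^4 + 6·18^3 + 3·18^2 - 5·18 + 3 = -174075.

-174075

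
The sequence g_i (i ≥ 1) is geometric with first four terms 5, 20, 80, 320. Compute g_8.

81920

Common ratio r = 4.
g_i = 5·4^(i-1).
g_8 = 5·4^7 = 81920.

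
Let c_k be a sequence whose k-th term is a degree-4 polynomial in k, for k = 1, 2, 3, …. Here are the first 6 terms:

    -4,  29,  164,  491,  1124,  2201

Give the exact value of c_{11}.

1st diffs: 33, 135, 327, 633, 1077.
2nd diffs: 102, 192, 306, 444.
3rd diffs: 90, 114, 138.
4th diffs: 24, 24 (constant).
Newton forward-difference form: c_k = -4 + 33·C(k-1,1) + 102·C(k-1,2) + 90·C(k-1,3) + 24·C(k-1,4).
At k = 11: k-1 = 10, so c_{11} = -4 + 330 + 4590 + 10800 + 5040 = 20756.

20756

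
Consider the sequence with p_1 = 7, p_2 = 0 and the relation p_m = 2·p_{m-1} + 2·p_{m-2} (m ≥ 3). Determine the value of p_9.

4592

Step forward from the initial values:
p_3 = 14, p_4 = 28, p_5 = 84, p_6 = 224, p_7 = 616, p_8 = 1680, p_9 = 4592.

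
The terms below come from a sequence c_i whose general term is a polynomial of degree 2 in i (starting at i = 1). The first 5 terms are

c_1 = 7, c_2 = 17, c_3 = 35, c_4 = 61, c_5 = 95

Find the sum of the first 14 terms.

3920

1st diffs: 10, 18, 26, 34.
2nd diffs: 8, 8, 8 (constant).
So c_i = 4i^2 - 2i + 5.
Continuing: …, 137, 187, 245, 311, …, c_{14} = 761.
Summing i = 1..14 (14 terms) gives 3920.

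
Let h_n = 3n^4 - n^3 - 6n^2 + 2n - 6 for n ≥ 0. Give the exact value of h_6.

h_6 = 3·6^4 - 1·6^3 - 6·6^2 + 2·6 - 6 = 3462.

3462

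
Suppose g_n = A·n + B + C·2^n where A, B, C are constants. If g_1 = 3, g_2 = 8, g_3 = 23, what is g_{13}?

The three given values yield: A + B + 2C = 3; 2A + B + 4C = 8; 3A + B + 8C = 23.
Subtracting the first from the second: A + 2C = 5.
Subtracting the second from the third: A + 4C = 15.
Solving: C = 5, A = -5, then B = -2.
Hence g_{13} = -5·13 + (-2) + 5·8192 = 40893.

40893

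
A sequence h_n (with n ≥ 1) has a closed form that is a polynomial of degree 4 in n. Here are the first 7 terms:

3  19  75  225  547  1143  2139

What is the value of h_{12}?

19209

1st diffs: 16, 56, 150, 322, 596, 996.
2nd diffs: 40, 94, 172, 274, 400.
3rd diffs: 54, 78, 102, 126.
4th diffs: 24, 24, 24 (constant).
So h_n = n^4 - n^3 + n^2 + 5n - 3.
Evaluating at n = 12 gives h_{12} = 19209.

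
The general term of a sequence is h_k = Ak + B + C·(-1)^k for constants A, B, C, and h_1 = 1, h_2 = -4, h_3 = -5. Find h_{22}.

At k = 1, 2, 3: A + B - C = 1; 2A + B + C = -4; 3A + B - C = -5.
Subtracting the first from the second: A + 2C = -5.
Subtracting the second from the third: A - 2C = -1.
Solving: C = -1, A = -3, then B = 3.
Therefore h_{22} = -66 + 3 + (-1)·1 = -64.

-64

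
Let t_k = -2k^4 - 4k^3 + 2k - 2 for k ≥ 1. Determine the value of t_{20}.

-351962

t_{20} = -2·20^4 - 4·20^3 + 2·20 - 2 = -351962.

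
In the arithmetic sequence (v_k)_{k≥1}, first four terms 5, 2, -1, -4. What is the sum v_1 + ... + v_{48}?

Common difference d = -3.
v_k = 5 + (k - 1)·(-3).
v_{48} = -136; S = 48·(5 + (-136))/2 = -3144.

-3144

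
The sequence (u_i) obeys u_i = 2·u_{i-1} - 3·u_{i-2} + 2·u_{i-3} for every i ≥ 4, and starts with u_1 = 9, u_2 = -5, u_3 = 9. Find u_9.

177

Step forward from the initial values:
u_4 = 51, u_5 = 65, u_6 = -5, u_7 = -103, u_8 = -61, u_9 = 177.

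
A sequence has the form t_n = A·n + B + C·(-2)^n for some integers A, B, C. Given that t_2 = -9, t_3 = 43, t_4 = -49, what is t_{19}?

2097227

Write the equations: 2A + B + 4C = -9; 3A + B - 8C = 43; 4A + B + 16C = -49.
Subtracting the first from the second: A - 12C = 52.
Subtracting the second from the third: A + 24C = -92.
Solving: C = -4, A = 4, then B = -1.
Therefore t_{19} = 76 + (-1) + (-4)·(-524288) = 2097227.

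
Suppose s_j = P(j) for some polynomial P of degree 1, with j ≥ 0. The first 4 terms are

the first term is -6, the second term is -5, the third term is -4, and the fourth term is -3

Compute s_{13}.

1st diffs: 1, 1, 1 (constant).
So s_j = j - 6.
Evaluating at j = 13 gives s_{13} = 7.

7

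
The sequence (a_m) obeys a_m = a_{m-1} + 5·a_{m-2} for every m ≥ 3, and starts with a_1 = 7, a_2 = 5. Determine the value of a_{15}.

6681640

Step forward from the initial values:
a_3 = 40, a_4 = 65, a_5 = 265, …, a_{12} = 304790, a_{13} = 859615, a_{14} = 2383565, a_{15} = 6681640.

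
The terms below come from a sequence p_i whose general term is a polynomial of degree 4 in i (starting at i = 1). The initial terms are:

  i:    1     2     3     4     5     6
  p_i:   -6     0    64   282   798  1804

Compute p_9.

1st diffs: 6, 64, 218, 516, 1006.
2nd diffs: 58, 154, 298, 490.
3rd diffs: 96, 144, 192.
4th diffs: 48, 48 (constant).
So p_i = 2i^4 - 4i^3 + 3i^2 - 5i - 2.
Evaluating at i = 9 gives p_9 = 10402.

10402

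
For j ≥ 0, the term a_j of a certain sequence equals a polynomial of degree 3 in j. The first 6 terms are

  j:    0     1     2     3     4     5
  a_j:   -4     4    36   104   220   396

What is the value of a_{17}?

1st diffs: 8, 32, 68, 116, 176.
2nd diffs: 24, 36, 48, 60.
3rd diffs: 12, 12, 12 (constant).
Newton forward-difference form: a_j = -4 + 8·C(j,1) + 24·C(j,2) + 12·C(j,3).
At j = 17: j = 17, so a_{17} = -4 + 136 + 3264 + 8160 = 11556.

11556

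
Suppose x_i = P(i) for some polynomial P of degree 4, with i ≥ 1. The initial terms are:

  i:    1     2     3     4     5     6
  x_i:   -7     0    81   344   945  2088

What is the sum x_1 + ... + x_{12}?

108134

1st diffs: 7, 81, 263, 601, 1143.
2nd diffs: 74, 182, 338, 542.
3rd diffs: 108, 156, 204.
4th diffs: 48, 48 (constant).
Newton forward-difference form: x_i = -7 + 7·C(i-1,1) + 74·C(i-1,2) + 108·C(i-1,3) + 48·C(i-1,4).
Continuing: …, 4025, 7056, 11529, 17840, …, x_{12} = 37800.
Summing i = 1..12 (12 terms) gives 108134.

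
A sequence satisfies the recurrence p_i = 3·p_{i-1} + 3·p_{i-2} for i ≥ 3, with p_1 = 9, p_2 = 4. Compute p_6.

1899

Step forward from the initial values:
p_3 = 39, p_4 = 129, p_5 = 504, p_6 = 1899.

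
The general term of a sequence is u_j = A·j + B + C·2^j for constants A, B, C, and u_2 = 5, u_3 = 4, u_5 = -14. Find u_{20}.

The three given values yield: 2A + B + 4C = 5; 3A + B + 8C = 4; 5A + B + 32C = -14.
Subtracting the first from the second: A + 4C = -1.
Subtracting the second from the third: 2A + 24C = -18.
Solving: C = -1, A = 3, then B = 3.
So u_j = 3·j + 3 + (-1)·2^j; at j=20 this is -1048513.

-1048513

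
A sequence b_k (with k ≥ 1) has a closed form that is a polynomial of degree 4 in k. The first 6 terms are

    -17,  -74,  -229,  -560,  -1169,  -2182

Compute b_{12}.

1st diffs: -57, -155, -331, -609, -1013.
2nd diffs: -98, -176, -278, -404.
3rd diffs: -78, -102, -126.
4th diffs: -24, -24 (constant).
Newton forward-difference form: b_k = -17 + (-57)·C(k-1,1) + (-98)·C(k-1,2) + (-78)·C(k-1,3) + (-24)·C(k-1,4).
At k = 12: k-1 = 11, so b_{12} = -17 - 627 - 5390 - 12870 - 7920 = -26824.

-26824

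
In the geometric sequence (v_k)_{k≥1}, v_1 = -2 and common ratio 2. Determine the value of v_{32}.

-4294967296

v_k = (-2)·2^(k-1).
v_{32} = (-2)·2^31 = -4294967296.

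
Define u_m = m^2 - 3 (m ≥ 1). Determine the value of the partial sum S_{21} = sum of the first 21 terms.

Over m = 1..21: Σm = 231, Σm² = 3311.
Total = (1)·3311 + (-3)·21 = 3248.

3248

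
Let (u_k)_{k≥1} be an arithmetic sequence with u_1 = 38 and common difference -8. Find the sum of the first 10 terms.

20

u_k = 38 + (k - 1)·(-8).
u_{10} = -34; S = 10·(38 + (-34))/2 = 20.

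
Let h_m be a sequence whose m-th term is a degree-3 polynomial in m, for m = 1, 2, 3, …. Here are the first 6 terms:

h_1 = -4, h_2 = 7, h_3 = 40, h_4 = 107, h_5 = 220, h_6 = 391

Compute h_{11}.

2536

1st diffs: 11, 33, 67, 113, 171.
2nd diffs: 22, 34, 46, 58.
3rd diffs: 12, 12, 12 (constant).
Newton forward-difference form: h_m = -4 + 11·C(m-1,1) + 22·C(m-1,2) + 12·C(m-1,3).
At m = 11: m-1 = 10, so h_{11} = -4 + 110 + 990 + 1440 = 2536.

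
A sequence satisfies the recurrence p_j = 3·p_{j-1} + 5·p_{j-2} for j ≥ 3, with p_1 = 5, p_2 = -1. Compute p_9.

Applying the relation repeatedly:
p_3 = 22  p_4 = 61  p_5 = 293  p_6 = 1184  p_7 = 5017  p_8 = 20971  p_9 = 87998.

87998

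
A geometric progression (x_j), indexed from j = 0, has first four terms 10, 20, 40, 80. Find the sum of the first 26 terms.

Common ratio r = 2.
x_j = 10·2^(j-0).
S = 10·(2^26 - 1)/(2 - 1) = 10·(67108864 - 1)/(1) = 671088630.

671088630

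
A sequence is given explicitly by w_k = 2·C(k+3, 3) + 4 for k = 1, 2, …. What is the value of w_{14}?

1364

C(17, 3) = 680, so w_{14} = 1364.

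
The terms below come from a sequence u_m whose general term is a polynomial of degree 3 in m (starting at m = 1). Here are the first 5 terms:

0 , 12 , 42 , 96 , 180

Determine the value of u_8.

672

1st diffs: 12, 30, 54, 84.
2nd diffs: 18, 24, 30.
3rd diffs: 6, 6 (constant).
Newton forward-difference form: u_m = 12·C(m-1,1) + 18·C(m-1,2) + 6·C(m-1,3).
At m = 8: m-1 = 7, so u_8 = 84 + 378 + 210 = 672.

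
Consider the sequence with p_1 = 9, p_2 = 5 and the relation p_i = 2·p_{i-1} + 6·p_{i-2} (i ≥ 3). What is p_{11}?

Iterate the recurrence:
p_3 = 64; p_4 = 158; p_5 = 700; p_6 = 2348; p_7 = 8896; p_8 = 31880; p_9 = 117136; p_{10} = 425552; p_{11} = 1553920.

1553920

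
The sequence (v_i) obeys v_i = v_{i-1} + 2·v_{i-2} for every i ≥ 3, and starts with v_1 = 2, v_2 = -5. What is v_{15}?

v_3 = -1  v_4 = -11  v_5 = -13  …  v_{12} = -2051  v_{13} = -4093  v_{14} = -8195  v_{15} = -16381.
(Characteristic roots are 2 and -1.)

-16381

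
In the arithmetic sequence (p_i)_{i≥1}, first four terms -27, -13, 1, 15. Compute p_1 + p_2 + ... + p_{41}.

Common difference d = 14.
p_i = -27 + (i - 1)·14.
p_{41} = 533; S = 41·(-27 + 533)/2 = 10373.

10373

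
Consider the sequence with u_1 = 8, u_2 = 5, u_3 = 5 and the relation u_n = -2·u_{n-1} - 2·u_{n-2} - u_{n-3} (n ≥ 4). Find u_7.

Step forward from the initial values:
u_4 = -28  u_5 = 41  u_6 = -31  u_7 = 8.

8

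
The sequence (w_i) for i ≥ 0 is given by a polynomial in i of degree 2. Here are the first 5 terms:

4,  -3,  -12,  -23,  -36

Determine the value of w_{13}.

-243

1st diffs: -7, -9, -11, -13.
2nd diffs: -2, -2, -2 (constant).
Newton forward-difference form: w_i = 4 + (-7)·C(i,1) + (-2)·C(i,2).
At i = 13: i = 13, so w_{13} = 4 - 91 - 156 = -243.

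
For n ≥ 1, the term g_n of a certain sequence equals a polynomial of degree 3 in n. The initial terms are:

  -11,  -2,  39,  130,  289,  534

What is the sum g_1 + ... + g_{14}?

1st diffs: 9, 41, 91, 159, 245.
2nd diffs: 32, 50, 68, 86.
3rd diffs: 18, 18, 18 (constant).
So g_n = 3n^3 - 2n^2 - 6n - 6.
Continuing: …, 883, 1354, 1965, 2734, …, g_{14} = 7750.
Summing n = 1..14 (14 terms) gives 30331.

30331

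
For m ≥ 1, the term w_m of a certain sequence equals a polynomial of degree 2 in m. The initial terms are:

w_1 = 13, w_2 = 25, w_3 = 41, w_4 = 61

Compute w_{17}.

685

1st diffs: 12, 16, 20.
2nd diffs: 4, 4 (constant).
Newton forward-difference form: w_m = 13 + 12·C(m-1,1) + 4·C(m-1,2).
At m = 17: m-1 = 16, so w_{17} = 13 + 192 + 480 = 685.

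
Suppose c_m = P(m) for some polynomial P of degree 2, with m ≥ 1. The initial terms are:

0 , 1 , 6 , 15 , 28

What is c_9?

1st diffs: 1, 5, 9, 13.
2nd diffs: 4, 4, 4 (constant).
Newton forward-difference form: c_m = 1·C(m-1,1) + 4·C(m-1,2).
At m = 9: m-1 = 8, so c_9 = 8 + 112 = 120.

120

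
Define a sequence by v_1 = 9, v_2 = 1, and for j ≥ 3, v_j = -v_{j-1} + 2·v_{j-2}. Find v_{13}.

10929

Step forward from the initial values:
v_3 = 17; v_4 = -15; v_5 = 49; …; v_{10} = -1359; v_{11} = 2737; v_{12} = -5455; v_{13} = 10929.
(Characteristic roots are 1 and -2.)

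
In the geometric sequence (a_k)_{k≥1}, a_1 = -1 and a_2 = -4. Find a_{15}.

-268435456

Common ratio r = 4.
a_k = (-1)·4^(k-1).
a_{15} = (-1)·4^14 = -268435456.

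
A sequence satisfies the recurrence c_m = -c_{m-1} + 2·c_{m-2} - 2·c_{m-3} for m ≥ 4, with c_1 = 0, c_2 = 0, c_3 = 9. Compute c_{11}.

Iterate the recurrence:
c_4 = -9  c_5 = 27  c_6 = -63  c_7 = 135  c_8 = -315  c_9 = 711  c_{10} = -1611  c_{11} = 3663.

3663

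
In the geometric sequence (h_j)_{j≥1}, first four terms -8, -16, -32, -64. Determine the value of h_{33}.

Common ratio r = 2.
h_j = (-8)·2^(j-1).
h_{33} = (-8)·2^32 = -34359738368.

-34359738368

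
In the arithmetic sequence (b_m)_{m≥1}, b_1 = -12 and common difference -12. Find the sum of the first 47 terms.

b_m = -12 + (m - 1)·(-12).
b_{47} = -564; S = 47·(-12 + (-564))/2 = -13536.

-13536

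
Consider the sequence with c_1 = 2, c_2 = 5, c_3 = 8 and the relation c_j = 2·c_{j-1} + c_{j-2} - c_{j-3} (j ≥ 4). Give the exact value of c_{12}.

11925

Compute successive terms:
c_4 = 19  c_5 = 41  c_6 = 93  c_7 = 208  c_8 = 468  c_9 = 1051  c_{10} = 2362  c_{11} = 5307  c_{12} = 11925.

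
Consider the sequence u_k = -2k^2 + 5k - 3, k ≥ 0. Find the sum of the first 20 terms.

Over k = 0..19: Σk = 190, Σk² = 2470.
Total = (-2)·2470 + (5)·190 + (-3)·20 = -4050.

-4050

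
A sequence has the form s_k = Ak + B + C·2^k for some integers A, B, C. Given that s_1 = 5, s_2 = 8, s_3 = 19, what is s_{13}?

32705

At k = 1, 2, 3: A + B + 2C = 5; 2A + B + 4C = 8; 3A + B + 8C = 19.
Subtracting the first from the second: A + 2C = 3.
Subtracting the second from the third: A + 4C = 11.
Solving: C = 4, A = -5, then B = 2.
So s_k = -5·k + 2 + 4·2^k; at k=13 this is 32705.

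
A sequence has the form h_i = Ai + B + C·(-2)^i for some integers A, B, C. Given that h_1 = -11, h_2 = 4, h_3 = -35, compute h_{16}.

Write the equations: A + B - 2C = -11; 2A + B + 4C = 4; 3A + B - 8C = -35.
Subtracting the first from the second: A + 6C = 15.
Subtracting the second from the third: A - 12C = -39.
Solving: C = 3, A = -3, then B = -2.
Therefore h_{16} = -48 + (-2) + 3·65536 = 196558.

196558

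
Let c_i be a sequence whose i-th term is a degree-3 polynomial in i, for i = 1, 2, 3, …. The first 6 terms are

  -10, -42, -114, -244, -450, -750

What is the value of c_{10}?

1st diffs: -32, -72, -130, -206, -300.
2nd diffs: -40, -58, -76, -94.
3rd diffs: -18, -18, -18 (constant).
Newton forward-difference form: c_i = -10 + (-32)·C(i-1,1) + (-40)·C(i-1,2) + (-18)·C(i-1,3).
At i = 10: i-1 = 9, so c_{10} = -10 - 288 - 1440 - 1512 = -3250.

-3250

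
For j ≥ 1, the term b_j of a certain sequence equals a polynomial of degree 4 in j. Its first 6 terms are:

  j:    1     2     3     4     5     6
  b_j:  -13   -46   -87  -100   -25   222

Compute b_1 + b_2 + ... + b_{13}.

1st diffs: -33, -41, -13, 75, 247.
2nd diffs: -8, 28, 88, 172.
3rd diffs: 36, 60, 84.
4th diffs: 24, 24 (constant).
Newton forward-difference form: b_j = -13 + (-33)·C(j-1,1) + (-8)·C(j-1,2) + 36·C(j-1,3) + 24·C(j-1,4).
Continuing: …, 749, 1688, 3195, 5450, …, b_{13} = 18863.
Summing j = 1..13 (13 terms) gives 51597.

51597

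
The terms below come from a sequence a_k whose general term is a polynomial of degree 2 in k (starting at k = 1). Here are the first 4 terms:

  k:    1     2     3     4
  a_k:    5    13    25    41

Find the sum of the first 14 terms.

1st diffs: 8, 12, 16.
2nd diffs: 4, 4 (constant).
So a_k = 2k^2 + 2k + 1.
Continuing: …, 61, 85, 113, 145, …, a_{14} = 421.
Summing k = 1..14 (14 terms) gives 2254.

2254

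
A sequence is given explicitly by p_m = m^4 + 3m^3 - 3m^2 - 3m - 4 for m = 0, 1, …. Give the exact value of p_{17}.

p_{17} = 1·17^4 + 3·17^3 - 3·17^2 - 3·17 - 4 = 97338.

97338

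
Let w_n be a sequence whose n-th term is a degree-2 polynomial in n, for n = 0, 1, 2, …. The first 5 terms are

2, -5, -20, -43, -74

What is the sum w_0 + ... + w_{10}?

-1683

1st diffs: -7, -15, -23, -31.
2nd diffs: -8, -8, -8 (constant).
Newton forward-difference form: w_n = 2 + (-7)·C(n,1) + (-8)·C(n,2).
Continuing: …, -113, -160, -215, -278, …, w_{10} = -428.
Summing n = 0..10 (11 terms) gives -1683.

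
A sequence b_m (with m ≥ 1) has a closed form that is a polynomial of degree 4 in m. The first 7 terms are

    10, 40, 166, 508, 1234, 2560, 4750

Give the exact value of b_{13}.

56866

1st diffs: 30, 126, 342, 726, 1326, 2190.
2nd diffs: 96, 216, 384, 600, 864.
3rd diffs: 120, 168, 216, 264.
4th diffs: 48, 48, 48 (constant).
Newton forward-difference form: b_m = 10 + 30·C(m-1,1) + 96·C(m-1,2) + 120·C(m-1,3) + 48·C(m-1,4).
At m = 13: m-1 = 12, so b_{13} = 10 + 360 + 6336 + 26400 + 23760 = 56866.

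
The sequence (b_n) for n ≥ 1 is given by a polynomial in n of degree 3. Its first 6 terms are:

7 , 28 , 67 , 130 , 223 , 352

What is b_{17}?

5863

1st diffs: 21, 39, 63, 93, 129.
2nd diffs: 18, 24, 30, 36.
3rd diffs: 6, 6, 6 (constant).
Newton forward-difference form: b_n = 7 + 21·C(n-1,1) + 18·C(n-1,2) + 6·C(n-1,3).
At n = 17: n-1 = 16, so b_{17} = 7 + 336 + 2160 + 3360 = 5863.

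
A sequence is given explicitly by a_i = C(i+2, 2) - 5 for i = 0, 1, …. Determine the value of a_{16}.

148

C(18, 2) = 153, so a_{16} = 148.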